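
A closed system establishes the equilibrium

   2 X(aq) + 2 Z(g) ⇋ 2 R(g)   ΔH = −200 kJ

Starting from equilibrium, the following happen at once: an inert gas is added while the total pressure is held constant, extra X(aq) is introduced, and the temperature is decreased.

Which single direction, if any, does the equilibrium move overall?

right

Adding inert gas at constant total pressure expands the volume, scaling every reacting partial pressure by the same factor. Δn_gas = 2 − 2 = 0, so Q is unchanged — no shift.
Adding X (aq), a reactant, drives the reaction to the right.
The forward reaction is exothermic. Lowering T favours the exothermic direction — shift to the right.
Only the nonzero effect(s) matter; the net shift is to the right.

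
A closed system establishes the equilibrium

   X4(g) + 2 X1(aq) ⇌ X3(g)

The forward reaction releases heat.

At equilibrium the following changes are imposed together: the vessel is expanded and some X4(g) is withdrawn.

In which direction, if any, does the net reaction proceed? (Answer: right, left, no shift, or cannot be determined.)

Gas moles: reactants 1, products 1. Δn_gas = 0, so a volume change leaves Q equal to K — no shift from this change.
Removing X4 (g), a reactant, drives the reaction to the left.
Only the nonzero effect(s) matter; the net shift is to the left.

left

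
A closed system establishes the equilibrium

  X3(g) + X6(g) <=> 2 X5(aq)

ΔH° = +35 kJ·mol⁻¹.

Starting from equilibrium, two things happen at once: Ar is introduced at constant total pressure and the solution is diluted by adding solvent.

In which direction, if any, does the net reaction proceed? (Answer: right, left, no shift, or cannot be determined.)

cannot be determined

Adding inert gas at constant total pressure expands the volume and lowers every reacting partial pressure. With Δn_gas = 0 − 2 = -2, Q moves away from K toward the side with fewer gas moles, so the system shifts toward the side with more gas moles — to the left.
Dilution lowers every aqueous concentration by the same factor. Δn_aq = 2 − 0 = +2, so the system shifts toward the side with more dissolved moles — to the right.
The individual effects push in opposite directions; without quantitative information the net direction cannot be determined.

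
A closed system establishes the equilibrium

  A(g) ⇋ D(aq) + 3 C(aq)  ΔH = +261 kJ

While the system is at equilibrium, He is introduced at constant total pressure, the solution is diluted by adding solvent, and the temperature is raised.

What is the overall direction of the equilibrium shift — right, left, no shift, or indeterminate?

cannot be determined

Adding inert gas at constant total pressure expands the volume and lowers every reacting partial pressure. With Δn_gas = 0 − 1 = -1, Q moves away from K toward the side with fewer gas moles, so the system shifts toward the side with more gas moles — to the left.
Dilution lowers every aqueous concentration by the same factor. Δn_aq = 4 − 0 = +4, so the system shifts toward the side with more dissolved moles — to the right.
The forward reaction is endothermic. Raising T favours the endothermic direction — shift to the right.
The individual effects push in opposite directions; without quantitative information the net direction cannot be determined.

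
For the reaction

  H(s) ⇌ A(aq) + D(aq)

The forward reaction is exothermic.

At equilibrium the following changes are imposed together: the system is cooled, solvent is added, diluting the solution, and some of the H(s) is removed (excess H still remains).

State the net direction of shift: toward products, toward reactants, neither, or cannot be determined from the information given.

The forward reaction is exothermic. Lowering T favours the exothermic direction — shift to the right.
Dilution lowers every aqueous concentration by the same factor. Δn_aq = 2 − 0 = +2, so the system shifts toward the side with more dissolved moles — to the right.
H is a pure solid; its activity is 1 regardless of amount, so Q is unaffected — no shift from this change.
Only the nonzero effect(s) matter; the net shift is to the right.

right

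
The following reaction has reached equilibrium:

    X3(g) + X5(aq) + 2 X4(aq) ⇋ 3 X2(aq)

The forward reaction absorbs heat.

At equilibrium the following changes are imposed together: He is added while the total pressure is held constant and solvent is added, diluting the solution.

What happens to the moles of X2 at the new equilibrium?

decreases

Adding inert gas at constant total pressure expands the volume and lowers every reacting partial pressure. With Δn_gas = 0 − 1 = -1, Q moves away from K toward the side with fewer gas moles, so the system shifts toward the side with more gas moles — to the left.
Dilution scales every aqueous concentration by the same factor. Δn_aq = 3 − 3 = 0, so Q is unchanged — no shift.
The net shift is to the left. X2 is a product, so its amount decreases.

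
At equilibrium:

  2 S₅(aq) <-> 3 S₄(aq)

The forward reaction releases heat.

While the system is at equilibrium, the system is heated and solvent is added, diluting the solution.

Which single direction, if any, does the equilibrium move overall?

The forward reaction is exothermic. Raising T favours the endothermic direction — shift to the left.
Dilution lowers every aqueous concentration by the same factor. Δn_aq = 3 − 2 = +1, so the system shifts toward the side with more dissolved moles — to the right.
The individual effects push in opposite directions; without quantitative information the net direction cannot be determined.

cannot be determined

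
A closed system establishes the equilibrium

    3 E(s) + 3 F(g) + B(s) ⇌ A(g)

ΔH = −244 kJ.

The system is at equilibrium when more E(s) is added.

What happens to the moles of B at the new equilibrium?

E is a pure solid; its activity is 1 regardless of amount, so Q is unaffected — no shift from this change.
No net shift occurs, so the amount of B is unchanged.

unchanged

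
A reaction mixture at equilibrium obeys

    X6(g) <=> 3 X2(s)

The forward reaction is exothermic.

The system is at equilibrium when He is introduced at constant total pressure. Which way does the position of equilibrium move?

left

Adding inert gas at constant total pressure expands the volume and lowers every reacting partial pressure. With Δn_gas = 0 − 1 = -1, Q moves away from K toward the side with fewer gas moles, so the system shifts toward the side with more gas moles — to the left.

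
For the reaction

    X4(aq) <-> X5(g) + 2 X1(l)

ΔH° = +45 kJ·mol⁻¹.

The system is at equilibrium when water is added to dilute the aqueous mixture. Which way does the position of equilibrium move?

Dilution lowers every aqueous concentration by the same factor. Δn_aq = 0 − 1 = -1, so the system shifts toward the side with more dissolved moles — to the left.

left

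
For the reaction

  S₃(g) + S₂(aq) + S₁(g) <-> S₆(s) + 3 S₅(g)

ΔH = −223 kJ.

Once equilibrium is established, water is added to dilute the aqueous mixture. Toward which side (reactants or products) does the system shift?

left

Dilution lowers every aqueous concentration by the same factor. Δn_aq = 0 − 1 = -1, so the system shifts toward the side with more dissolved moles — to the left.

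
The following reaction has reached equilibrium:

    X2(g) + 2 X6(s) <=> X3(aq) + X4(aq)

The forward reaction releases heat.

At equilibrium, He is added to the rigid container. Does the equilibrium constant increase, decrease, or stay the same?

The equilibrium constant depends only on temperature. This perturbation changes neither the position of equilibrium nor K.

unchanged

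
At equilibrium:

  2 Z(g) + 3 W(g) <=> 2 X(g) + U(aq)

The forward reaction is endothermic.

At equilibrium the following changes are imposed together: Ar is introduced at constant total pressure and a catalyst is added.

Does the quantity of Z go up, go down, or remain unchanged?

increases

Adding inert gas at constant total pressure expands the volume and lowers every reacting partial pressure. With Δn_gas = 2 − 5 = -3, Q moves away from K toward the side with fewer gas moles, so the system shifts toward the side with more gas moles — to the left.
A catalyst speeds both forward and reverse rates equally; it changes neither Q nor K — no shift from this change.
The net shift is to the left. Z is a reactant, so its amount increases.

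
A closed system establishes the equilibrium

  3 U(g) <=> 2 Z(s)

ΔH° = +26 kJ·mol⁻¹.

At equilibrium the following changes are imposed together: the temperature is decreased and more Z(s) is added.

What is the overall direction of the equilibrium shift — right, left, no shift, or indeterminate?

The forward reaction is endothermic. Lowering T favours the exothermic direction — shift to the left.
Z is a pure solid; its activity is 1 regardless of amount, so Q is unaffected — no shift from this change.
Only the nonzero effect(s) matter; the net shift is to the left.

left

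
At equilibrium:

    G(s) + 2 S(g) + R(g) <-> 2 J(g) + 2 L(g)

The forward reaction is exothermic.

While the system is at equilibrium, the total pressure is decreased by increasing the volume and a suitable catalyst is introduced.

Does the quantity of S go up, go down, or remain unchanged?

decreases

Gas moles: reactants 3, products 4 (Δn_gas = +1). Expansion shifts the system toward the side with more moles of gas — to the right.
A catalyst speeds both forward and reverse rates equally; it changes neither Q nor K — no shift from this change.
The net shift is to the right. S is a reactant, so its amount decreases.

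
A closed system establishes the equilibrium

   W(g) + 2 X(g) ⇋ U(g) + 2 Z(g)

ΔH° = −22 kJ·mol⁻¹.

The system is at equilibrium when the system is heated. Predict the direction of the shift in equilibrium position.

left

The forward reaction is exothermic. Raising T favours the endothermic direction — shift to the left.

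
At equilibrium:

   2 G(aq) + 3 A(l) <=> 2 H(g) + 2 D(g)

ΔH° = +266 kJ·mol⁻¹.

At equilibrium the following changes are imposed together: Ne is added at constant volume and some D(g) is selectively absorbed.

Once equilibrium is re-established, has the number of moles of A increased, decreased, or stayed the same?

decreases

At constant volume, adding an inert gas leaves every reacting species' partial pressure unchanged, so Q is unchanged — no shift from this change.
Removing D (g), a product, drives the reaction to the right.
The net shift is to the right. A is a reactant, so its amount decreases.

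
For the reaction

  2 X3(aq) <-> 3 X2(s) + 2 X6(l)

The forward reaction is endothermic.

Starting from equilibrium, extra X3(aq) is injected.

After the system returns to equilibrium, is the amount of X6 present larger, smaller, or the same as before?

increases

Adding X3 (aq), a reactant, drives the reaction to the right.
The net shift is to the right. X6 is a product, so its amount increases.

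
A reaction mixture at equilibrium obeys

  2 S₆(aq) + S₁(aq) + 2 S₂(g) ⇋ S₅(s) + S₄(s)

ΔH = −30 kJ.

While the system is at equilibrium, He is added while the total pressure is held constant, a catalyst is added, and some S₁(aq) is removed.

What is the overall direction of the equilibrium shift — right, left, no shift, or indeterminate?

Adding inert gas at constant total pressure expands the volume and lowers every reacting partial pressure. With Δn_gas = 0 − 2 = -2, Q moves away from K toward the side with fewer gas moles, so the system shifts toward the side with more gas moles — to the left.
A catalyst speeds both forward and reverse rates equally; it changes neither Q nor K — no shift from this change.
Removing S₁ (aq), a reactant, drives the reaction to the left.
Only the nonzero effect(s) matter; the net shift is to the left.

left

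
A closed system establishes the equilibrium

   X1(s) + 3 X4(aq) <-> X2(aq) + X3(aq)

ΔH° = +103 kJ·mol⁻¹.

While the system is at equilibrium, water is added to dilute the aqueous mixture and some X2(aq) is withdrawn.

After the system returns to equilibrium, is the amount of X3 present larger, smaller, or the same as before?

Dilution lowers every aqueous concentration by the same factor. Δn_aq = 2 − 3 = -1, so the system shifts toward the side with more dissolved moles — to the left.
Removing X2 (aq), a product, drives the reaction to the right.
The two effects oppose each other, so the net shift — and hence the change in X3 — cannot be determined from the given information.

cannot be determined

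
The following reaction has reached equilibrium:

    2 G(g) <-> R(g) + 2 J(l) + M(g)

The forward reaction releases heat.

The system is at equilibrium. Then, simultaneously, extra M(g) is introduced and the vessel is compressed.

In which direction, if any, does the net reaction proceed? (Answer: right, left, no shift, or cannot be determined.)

Adding M (g), a product, drives the reaction to the left.
Gas moles: reactants 2, products 2. Δn_gas = 0, so a volume change leaves Q equal to K — no shift from this change.
Only the nonzero effect(s) matter; the net shift is to the left.

left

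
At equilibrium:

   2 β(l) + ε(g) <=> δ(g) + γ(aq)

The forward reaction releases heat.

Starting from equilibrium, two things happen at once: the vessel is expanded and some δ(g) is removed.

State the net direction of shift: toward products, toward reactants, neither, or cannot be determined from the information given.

right

Gas moles: reactants 1, products 1. Δn_gas = 0, so a volume change leaves Q equal to K — no shift from this change.
Removing δ (g), a product, drives the reaction to the right.
Only the nonzero effect(s) matter; the net shift is to the right.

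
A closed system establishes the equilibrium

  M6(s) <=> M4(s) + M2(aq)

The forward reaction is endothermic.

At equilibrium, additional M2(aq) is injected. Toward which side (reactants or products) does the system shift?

Adding M2 (aq), a product, drives the reaction to the left.

left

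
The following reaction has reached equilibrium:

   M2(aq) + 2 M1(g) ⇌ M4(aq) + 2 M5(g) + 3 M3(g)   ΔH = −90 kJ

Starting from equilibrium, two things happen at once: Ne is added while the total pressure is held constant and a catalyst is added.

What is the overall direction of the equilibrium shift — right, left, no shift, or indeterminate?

right

Adding inert gas at constant total pressure expands the volume and lowers every reacting partial pressure. With Δn_gas = 5 − 2 = +3, Q moves away from K toward the side with fewer gas moles, so the system shifts toward the side with more gas moles — to the right.
A catalyst speeds both forward and reverse rates equally; it changes neither Q nor K — no shift from this change.
Only the nonzero effect(s) matter; the net shift is to the right.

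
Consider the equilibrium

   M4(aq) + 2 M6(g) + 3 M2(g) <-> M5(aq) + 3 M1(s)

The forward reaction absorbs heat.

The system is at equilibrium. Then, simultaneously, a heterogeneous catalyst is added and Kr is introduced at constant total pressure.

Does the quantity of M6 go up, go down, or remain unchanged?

increases

A catalyst speeds both forward and reverse rates equally; it changes neither Q nor K — no shift from this change.
Adding inert gas at constant total pressure expands the volume and lowers every reacting partial pressure. With Δn_gas = 0 − 5 = -5, Q moves away from K toward the side with fewer gas moles, so the system shifts toward the side with more gas moles — to the left.
The net shift is to the left. M6 is a reactant, so its amount increases.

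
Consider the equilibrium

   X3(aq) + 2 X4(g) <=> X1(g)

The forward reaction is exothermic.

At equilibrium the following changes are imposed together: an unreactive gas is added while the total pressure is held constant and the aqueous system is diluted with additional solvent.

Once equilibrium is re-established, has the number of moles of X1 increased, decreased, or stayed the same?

Adding inert gas at constant total pressure expands the volume and lowers every reacting partial pressure. With Δn_gas = 1 − 2 = -1, Q moves away from K toward the side with fewer gas moles, so the system shifts toward the side with more gas moles — to the left.
Dilution lowers every aqueous concentration by the same factor. Δn_aq = 0 − 1 = -1, so the system shifts toward the side with more dissolved moles — to the left.
The net shift is to the left. X1 is a product, so its amount decreases.

decreases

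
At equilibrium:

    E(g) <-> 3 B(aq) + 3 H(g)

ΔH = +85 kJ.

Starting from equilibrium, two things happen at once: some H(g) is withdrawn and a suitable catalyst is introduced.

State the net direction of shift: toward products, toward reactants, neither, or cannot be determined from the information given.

Removing H (g), a product, drives the reaction to the right.
A catalyst speeds both forward and reverse rates equally; it changes neither Q nor K — no shift from this change.
Only the nonzero effect(s) matter; the net shift is to the right.

right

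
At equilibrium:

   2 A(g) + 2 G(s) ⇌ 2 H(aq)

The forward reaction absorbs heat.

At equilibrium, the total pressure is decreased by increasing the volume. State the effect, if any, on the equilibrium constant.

The equilibrium constant depends only on temperature. This perturbation may move the position of equilibrium, but since T is unchanged, K itself is unchanged.

unchanged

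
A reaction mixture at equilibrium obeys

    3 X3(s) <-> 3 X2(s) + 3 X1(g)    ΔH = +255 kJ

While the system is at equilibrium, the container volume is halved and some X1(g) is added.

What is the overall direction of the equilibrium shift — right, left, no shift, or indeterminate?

Gas moles: reactants 0, products 3 (Δn_gas = +3). Compression shifts the system toward the side with fewer moles of gas — to the left.
Adding X1 (g), a product, drives the reaction to the left.
All effects act in the same direction — net shift to the left.

left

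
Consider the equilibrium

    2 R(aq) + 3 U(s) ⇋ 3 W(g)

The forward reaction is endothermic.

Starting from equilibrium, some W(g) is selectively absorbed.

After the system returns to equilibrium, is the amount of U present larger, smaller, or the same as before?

decreases

Removing W (g), a product, drives the reaction to the right.
The net shift is to the right. U is a reactant, so its amount decreases.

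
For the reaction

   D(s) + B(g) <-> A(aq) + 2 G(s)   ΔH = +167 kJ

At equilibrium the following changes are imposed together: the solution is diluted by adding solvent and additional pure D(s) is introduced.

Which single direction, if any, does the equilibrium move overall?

right

Dilution lowers every aqueous concentration by the same factor. Δn_aq = 1 − 0 = +1, so the system shifts toward the side with more dissolved moles — to the right.
D is a pure solid; its activity is 1 regardless of amount, so Q is unaffected — no shift from this change.
Only the nonzero effect(s) matter; the net shift is to the right.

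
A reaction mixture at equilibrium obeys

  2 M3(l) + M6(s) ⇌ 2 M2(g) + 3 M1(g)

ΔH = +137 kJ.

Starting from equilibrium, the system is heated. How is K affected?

K depends on temperature via the van 't Hoff relation. The forward reaction is endothermic, so raising T increases K.

increases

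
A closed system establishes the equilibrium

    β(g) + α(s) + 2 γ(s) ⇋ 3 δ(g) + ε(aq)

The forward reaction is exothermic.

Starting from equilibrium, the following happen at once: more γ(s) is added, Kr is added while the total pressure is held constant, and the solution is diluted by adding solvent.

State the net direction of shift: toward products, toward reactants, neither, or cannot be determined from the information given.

γ is a pure solid; its activity is 1 regardless of amount, so Q is unaffected — no shift from this change.
Adding inert gas at constant total pressure expands the volume and lowers every reacting partial pressure. With Δn_gas = 3 − 1 = +2, Q moves away from K toward the side with fewer gas moles, so the system shifts toward the side with more gas moles — to the right.
Dilution lowers every aqueous concentration by the same factor. Δn_aq = 1 − 0 = +1, so the system shifts toward the side with more dissolved moles — to the right.
Only the nonzero effect(s) matter; the net shift is to the right.

right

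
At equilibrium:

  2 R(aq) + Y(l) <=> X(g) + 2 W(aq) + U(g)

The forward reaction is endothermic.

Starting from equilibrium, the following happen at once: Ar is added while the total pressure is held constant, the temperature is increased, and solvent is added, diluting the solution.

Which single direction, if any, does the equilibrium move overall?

Adding inert gas at constant total pressure expands the volume and lowers every reacting partial pressure. With Δn_gas = 2 − 0 = +2, Q moves away from K toward the side with fewer gas moles, so the system shifts toward the side with more gas moles — to the right.
The forward reaction is endothermic. Raising T favours the endothermic direction — shift to the right.
Dilution scales every aqueous concentration by the same factor. Δn_aq = 2 − 2 = 0, so Q is unchanged — no shift.
Only the nonzero effect(s) matter; the net shift is to the right.

right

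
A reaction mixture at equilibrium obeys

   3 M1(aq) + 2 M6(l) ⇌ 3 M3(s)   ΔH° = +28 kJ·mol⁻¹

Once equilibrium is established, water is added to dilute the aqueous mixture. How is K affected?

unchanged

The equilibrium constant depends only on temperature. This perturbation may move the position of equilibrium, but since T is unchanged, K itself is unchanged.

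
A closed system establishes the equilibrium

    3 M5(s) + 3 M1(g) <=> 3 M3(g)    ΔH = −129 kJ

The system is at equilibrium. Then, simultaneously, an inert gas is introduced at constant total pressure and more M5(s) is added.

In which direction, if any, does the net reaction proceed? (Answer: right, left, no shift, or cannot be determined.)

no shift

Adding inert gas at constant total pressure expands the volume, scaling every reacting partial pressure by the same factor. Δn_gas = 3 − 3 = 0, so Q is unchanged — no shift.
M5 is a pure solid; its activity is 1 regardless of amount, so Q is unaffected — no shift from this change.
None of the changes alters Q relative to K, so there is no net shift.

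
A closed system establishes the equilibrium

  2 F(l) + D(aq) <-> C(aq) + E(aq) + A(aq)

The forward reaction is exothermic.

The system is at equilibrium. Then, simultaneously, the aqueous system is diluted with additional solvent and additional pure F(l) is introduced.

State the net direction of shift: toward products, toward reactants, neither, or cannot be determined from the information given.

right

Dilution lowers every aqueous concentration by the same factor. Δn_aq = 3 − 1 = +2, so the system shifts toward the side with more dissolved moles — to the right.
F is a pure liquid; its activity is 1 regardless of amount, so Q is unaffected — no shift from this change.
Only the nonzero effect(s) matter; the net shift is to the right.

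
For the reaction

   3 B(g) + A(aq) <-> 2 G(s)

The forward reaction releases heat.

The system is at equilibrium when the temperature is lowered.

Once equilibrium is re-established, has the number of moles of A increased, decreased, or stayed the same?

The forward reaction is exothermic. Lowering T favours the exothermic direction — shift to the right.
The net shift is to the right. A is a reactant, so its amount decreases.

decreases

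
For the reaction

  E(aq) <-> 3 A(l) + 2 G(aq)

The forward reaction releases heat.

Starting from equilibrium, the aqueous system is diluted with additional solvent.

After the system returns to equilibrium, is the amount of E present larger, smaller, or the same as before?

Dilution lowers every aqueous concentration by the same factor. Δn_aq = 2 − 1 = +1, so the system shifts toward the side with more dissolved moles — to the right.
The net shift is to the right. E is a reactant, so its amount decreases.

decreases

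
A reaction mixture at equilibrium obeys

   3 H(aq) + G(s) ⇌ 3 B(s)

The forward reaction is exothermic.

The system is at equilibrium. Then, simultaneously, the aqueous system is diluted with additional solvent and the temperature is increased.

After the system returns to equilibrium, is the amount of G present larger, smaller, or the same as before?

increases

Dilution lowers every aqueous concentration by the same factor. Δn_aq = 0 − 3 = -3, so the system shifts toward the side with more dissolved moles — to the left.
The forward reaction is exothermic. Raising T favours the endothermic direction — shift to the left.
The net shift is to the left. G is a reactant, so its amount increases.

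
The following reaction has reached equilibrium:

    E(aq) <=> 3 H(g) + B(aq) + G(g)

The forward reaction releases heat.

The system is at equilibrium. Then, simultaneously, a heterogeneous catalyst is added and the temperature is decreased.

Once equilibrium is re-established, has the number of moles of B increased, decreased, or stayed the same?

A catalyst speeds both forward and reverse rates equally; it changes neither Q nor K — no shift from this change.
The forward reaction is exothermic. Lowering T favours the exothermic direction — shift to the right.
The net shift is to the right. B is a product, so its amount increases.

increases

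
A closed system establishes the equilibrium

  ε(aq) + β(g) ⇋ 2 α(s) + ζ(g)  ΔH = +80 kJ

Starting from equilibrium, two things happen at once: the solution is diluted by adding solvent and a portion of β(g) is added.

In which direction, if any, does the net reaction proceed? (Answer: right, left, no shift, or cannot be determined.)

cannot be determined

Dilution lowers every aqueous concentration by the same factor. Δn_aq = 0 − 1 = -1, so the system shifts toward the side with more dissolved moles — to the left.
Adding β (g), a reactant, drives the reaction to the right.
The individual effects push in opposite directions; without quantitative information the net direction cannot be determined.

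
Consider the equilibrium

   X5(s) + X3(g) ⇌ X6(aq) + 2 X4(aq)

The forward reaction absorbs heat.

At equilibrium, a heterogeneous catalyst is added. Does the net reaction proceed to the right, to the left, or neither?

A catalyst speeds both forward and reverse rates equally; it changes neither Q nor K — no shift from this change.

no shift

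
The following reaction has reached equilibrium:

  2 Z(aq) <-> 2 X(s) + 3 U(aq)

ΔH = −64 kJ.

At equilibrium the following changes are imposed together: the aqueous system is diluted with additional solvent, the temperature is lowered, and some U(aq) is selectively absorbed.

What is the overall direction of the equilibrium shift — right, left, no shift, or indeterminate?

right

Dilution lowers every aqueous concentration by the same factor. Δn_aq = 3 − 2 = +1, so the system shifts toward the side with more dissolved moles — to the right.
The forward reaction is exothermic. Lowering T favours the exothermic direction — shift to the right.
Removing U (aq), a product, drives the reaction to the right.
All effects act in the same direction — net shift to the right.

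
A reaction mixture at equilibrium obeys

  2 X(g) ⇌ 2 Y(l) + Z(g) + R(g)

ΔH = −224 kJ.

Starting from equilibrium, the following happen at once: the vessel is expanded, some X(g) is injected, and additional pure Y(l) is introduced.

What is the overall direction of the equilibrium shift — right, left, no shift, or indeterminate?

Gas moles: reactants 2, products 2. Δn_gas = 0, so a volume change leaves Q equal to K — no shift from this change.
Adding X (g), a reactant, drives the reaction to the right.
Y is a pure liquid; its activity is 1 regardless of amount, so Q is unaffected — no shift from this change.
Only the nonzero effect(s) matter; the net shift is to the right.

right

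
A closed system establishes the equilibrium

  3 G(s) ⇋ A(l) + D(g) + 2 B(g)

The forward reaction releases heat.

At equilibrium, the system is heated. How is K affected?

K depends on temperature via the van 't Hoff relation. The forward reaction is exothermic, so raising T decreases K.

decreases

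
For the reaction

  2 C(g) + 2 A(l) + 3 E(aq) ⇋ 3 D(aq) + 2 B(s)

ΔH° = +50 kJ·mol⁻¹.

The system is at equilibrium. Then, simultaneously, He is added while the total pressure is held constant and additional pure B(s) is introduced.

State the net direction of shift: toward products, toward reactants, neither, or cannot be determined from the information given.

left

Adding inert gas at constant total pressure expands the volume and lowers every reacting partial pressure. With Δn_gas = 0 − 2 = -2, Q moves away from K toward the side with fewer gas moles, so the system shifts toward the side with more gas moles — to the left.
B is a pure solid; its activity is 1 regardless of amount, so Q is unaffected — no shift from this change.
Only the nonzero effect(s) matter; the net shift is to the left.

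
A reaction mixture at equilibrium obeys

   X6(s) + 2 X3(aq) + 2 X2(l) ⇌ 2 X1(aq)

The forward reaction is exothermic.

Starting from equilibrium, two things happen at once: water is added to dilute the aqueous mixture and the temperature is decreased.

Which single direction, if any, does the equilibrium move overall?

Dilution scales every aqueous concentration by the same factor. Δn_aq = 2 − 2 = 0, so Q is unchanged — no shift.
The forward reaction is exothermic. Lowering T favours the exothermic direction — shift to the right.
Only the nonzero effect(s) matter; the net shift is to the right.

right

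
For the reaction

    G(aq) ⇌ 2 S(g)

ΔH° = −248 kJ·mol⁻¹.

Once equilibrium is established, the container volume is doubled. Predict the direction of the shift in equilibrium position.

right

Gas moles: reactants 0, products 2 (Δn_gas = +2). Expansion shifts the system toward the side with more moles of gas — to the right.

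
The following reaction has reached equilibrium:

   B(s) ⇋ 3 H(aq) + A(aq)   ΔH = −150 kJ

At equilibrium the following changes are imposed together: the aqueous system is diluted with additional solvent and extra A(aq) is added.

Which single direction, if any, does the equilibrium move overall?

cannot be determined

Dilution lowers every aqueous concentration by the same factor. Δn_aq = 4 − 0 = +4, so the system shifts toward the side with more dissolved moles — to the right.
Adding A (aq), a product, drives the reaction to the left.
The individual effects push in opposite directions; without quantitative information the net direction cannot be determined.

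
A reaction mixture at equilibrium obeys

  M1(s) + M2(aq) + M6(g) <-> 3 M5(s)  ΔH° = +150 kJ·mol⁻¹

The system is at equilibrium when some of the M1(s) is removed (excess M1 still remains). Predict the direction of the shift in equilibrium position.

M1 is a pure solid; its activity is 1 regardless of amount, so Q is unaffected — no shift from this change.

no shift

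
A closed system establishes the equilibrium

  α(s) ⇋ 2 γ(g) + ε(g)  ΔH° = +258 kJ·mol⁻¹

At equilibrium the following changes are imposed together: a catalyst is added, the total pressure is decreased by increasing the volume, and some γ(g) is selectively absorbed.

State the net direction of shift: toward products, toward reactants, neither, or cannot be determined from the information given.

right

A catalyst speeds both forward and reverse rates equally; it changes neither Q nor K — no shift from this change.
Gas moles: reactants 0, products 3 (Δn_gas = +3). Expansion shifts the system toward the side with more moles of gas — to the right.
Removing γ (g), a product, drives the reaction to the right.
Only the nonzero effect(s) matter; the net shift is to the right.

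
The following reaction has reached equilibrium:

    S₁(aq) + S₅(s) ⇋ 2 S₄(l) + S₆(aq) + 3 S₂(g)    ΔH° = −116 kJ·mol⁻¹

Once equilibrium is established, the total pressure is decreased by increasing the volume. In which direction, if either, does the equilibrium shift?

Gas moles: reactants 0, products 3 (Δn_gas = +3). Expansion shifts the system toward the side with more moles of gas — to the right.

right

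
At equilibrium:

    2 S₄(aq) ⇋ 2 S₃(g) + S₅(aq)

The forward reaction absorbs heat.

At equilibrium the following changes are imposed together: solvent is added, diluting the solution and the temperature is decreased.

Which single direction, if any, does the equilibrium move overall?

Dilution lowers every aqueous concentration by the same factor. Δn_aq = 1 − 2 = -1, so the system shifts toward the side with more dissolved moles — to the left.
The forward reaction is endothermic. Lowering T favours the exothermic direction — shift to the left.
All effects act in the same direction — net shift to the left.

left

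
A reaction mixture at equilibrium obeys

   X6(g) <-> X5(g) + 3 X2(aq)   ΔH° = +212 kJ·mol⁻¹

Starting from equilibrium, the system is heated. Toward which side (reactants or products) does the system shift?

right

The forward reaction is endothermic. Raising T favours the endothermic direction — shift to the right.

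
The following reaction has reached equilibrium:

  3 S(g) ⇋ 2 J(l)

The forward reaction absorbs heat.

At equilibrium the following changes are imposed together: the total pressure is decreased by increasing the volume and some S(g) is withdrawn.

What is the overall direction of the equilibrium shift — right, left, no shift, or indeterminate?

left

Gas moles: reactants 3, products 0 (Δn_gas = -3). Expansion shifts the system toward the side with more moles of gas — to the left.
Removing S (g), a reactant, drives the reaction to the left.
All effects act in the same direction — net shift to the left.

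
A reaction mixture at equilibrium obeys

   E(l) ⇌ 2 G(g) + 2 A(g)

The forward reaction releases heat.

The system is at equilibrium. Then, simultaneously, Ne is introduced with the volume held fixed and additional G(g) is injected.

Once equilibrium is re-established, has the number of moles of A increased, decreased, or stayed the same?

decreases

At constant volume, adding an inert gas leaves every reacting species' partial pressure unchanged, so Q is unchanged — no shift from this change.
Adding G (g), a product, drives the reaction to the left.
The net shift is to the left. A is a product, so its amount decreases.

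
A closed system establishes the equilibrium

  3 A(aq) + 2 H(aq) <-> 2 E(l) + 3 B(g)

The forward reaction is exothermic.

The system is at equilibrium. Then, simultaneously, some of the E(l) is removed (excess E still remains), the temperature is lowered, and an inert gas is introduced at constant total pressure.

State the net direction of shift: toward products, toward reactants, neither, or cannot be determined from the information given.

right

E is a pure liquid; its activity is 1 regardless of amount, so Q is unaffected — no shift from this change.
The forward reaction is exothermic. Lowering T favours the exothermic direction — shift to the right.
Adding inert gas at constant total pressure expands the volume and lowers every reacting partial pressure. With Δn_gas = 3 − 0 = +3, Q moves away from K toward the side with fewer gas moles, so the system shifts toward the side with more gas moles — to the right.
Only the nonzero effect(s) matter; the net shift is to the right.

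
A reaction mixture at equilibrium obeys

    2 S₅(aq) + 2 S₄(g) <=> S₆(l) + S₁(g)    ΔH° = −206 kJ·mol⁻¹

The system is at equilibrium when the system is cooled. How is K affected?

increases

K depends on temperature via the van 't Hoff relation. The forward reaction is exothermic, so lowering T increases K.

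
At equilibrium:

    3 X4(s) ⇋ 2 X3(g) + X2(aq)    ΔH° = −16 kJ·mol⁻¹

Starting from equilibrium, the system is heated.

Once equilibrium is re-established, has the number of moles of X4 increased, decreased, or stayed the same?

increases

The forward reaction is exothermic. Raising T favours the endothermic direction — shift to the left.
The net shift is to the left. X4 is a reactant, so its amount increases.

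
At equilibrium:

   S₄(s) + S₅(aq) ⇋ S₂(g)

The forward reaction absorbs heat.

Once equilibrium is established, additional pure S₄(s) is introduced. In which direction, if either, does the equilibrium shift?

S₄ is a pure solid; its activity is 1 regardless of amount, so Q is unaffected — no shift from this change.

no shift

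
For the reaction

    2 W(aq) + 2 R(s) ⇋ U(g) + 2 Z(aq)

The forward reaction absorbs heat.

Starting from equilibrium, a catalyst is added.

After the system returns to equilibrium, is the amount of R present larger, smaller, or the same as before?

unchanged

A catalyst speeds both forward and reverse rates equally; it changes neither Q nor K — no shift from this change.
No net shift occurs, so the amount of R is unchanged.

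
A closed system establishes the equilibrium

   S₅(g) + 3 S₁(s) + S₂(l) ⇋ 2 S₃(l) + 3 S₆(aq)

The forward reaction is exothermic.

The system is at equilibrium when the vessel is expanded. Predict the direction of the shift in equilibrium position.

Gas moles: reactants 1, products 0 (Δn_gas = -1). Expansion shifts the system toward the side with more moles of gas — to the left.

left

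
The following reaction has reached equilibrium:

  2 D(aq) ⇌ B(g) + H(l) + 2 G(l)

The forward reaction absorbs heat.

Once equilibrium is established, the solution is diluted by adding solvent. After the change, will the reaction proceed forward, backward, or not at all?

left

Dilution lowers every aqueous concentration by the same factor. Δn_aq = 0 − 2 = -2, so the system shifts toward the side with more dissolved moles — to the left.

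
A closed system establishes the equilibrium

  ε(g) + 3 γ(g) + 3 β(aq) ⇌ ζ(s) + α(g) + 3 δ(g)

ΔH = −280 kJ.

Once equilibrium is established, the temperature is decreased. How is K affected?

K depends on temperature via the van 't Hoff relation. The forward reaction is exothermic, so lowering T increases K.

increases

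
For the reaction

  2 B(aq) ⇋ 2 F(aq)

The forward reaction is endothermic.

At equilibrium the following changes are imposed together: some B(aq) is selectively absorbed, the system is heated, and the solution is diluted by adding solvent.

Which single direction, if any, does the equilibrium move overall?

cannot be determined

Removing B (aq), a reactant, drives the reaction to the left.
The forward reaction is endothermic. Raising T favours the endothermic direction — shift to the right.
Dilution scales every aqueous concentration by the same factor. Δn_aq = 2 − 2 = 0, so Q is unchanged — no shift.
The individual effects push in opposite directions; without quantitative information the net direction cannot be determined.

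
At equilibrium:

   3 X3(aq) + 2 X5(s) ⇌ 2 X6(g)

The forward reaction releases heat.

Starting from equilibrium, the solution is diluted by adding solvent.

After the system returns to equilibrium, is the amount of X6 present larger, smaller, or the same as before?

Dilution lowers every aqueous concentration by the same factor. Δn_aq = 0 − 3 = -3, so the system shifts toward the side with more dissolved moles — to the left.
The net shift is to the left. X6 is a product, so its amount decreases.

decreases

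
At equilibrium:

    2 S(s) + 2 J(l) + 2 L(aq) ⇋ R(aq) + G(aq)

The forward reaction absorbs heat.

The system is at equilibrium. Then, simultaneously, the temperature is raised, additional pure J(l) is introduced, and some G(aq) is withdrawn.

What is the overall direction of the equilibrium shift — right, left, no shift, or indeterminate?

The forward reaction is endothermic. Raising T favours the endothermic direction — shift to the right.
J is a pure liquid; its activity is 1 regardless of amount, so Q is unaffected — no shift from this change.
Removing G (aq), a product, drives the reaction to the right.
Only the nonzero effect(s) matter; the net shift is to the right.

right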